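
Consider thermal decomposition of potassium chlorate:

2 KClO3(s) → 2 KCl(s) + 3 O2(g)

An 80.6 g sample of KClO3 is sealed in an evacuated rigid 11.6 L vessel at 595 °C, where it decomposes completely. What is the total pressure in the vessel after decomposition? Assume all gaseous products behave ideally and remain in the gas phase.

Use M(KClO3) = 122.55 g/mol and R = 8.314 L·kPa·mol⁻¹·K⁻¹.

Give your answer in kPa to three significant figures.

614 kPa

n(KClO3) = 80.6 / 122.55 = 0.6577 mol
n(gas produced) = (3/2) × 0.6577 = 0.9865 mol
P = nRT/V = 0.9865 × 8.314 × 868.15 / 11.6 = 613.8 kPa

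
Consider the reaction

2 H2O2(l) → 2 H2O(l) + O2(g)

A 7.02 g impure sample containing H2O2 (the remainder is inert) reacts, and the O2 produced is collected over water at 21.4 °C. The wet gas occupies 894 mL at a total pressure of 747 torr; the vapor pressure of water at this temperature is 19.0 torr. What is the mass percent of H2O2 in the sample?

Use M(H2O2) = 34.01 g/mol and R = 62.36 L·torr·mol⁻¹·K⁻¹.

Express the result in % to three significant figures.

P(O2) = 747 − 19.0 = 728.0 torr
n(O2) = PV/RT = (728.0 × 0.8940) / (62.36 × 294.55) = 0.03543 mol
n(H2O2) = (2/1) × 0.03543 = 0.07086 mol
m(H2O2) = 0.07086 × 34.01 = 2.410 g
%H2O2 = 2.410 / 7.02 × 100 = 34.33%

34.3 %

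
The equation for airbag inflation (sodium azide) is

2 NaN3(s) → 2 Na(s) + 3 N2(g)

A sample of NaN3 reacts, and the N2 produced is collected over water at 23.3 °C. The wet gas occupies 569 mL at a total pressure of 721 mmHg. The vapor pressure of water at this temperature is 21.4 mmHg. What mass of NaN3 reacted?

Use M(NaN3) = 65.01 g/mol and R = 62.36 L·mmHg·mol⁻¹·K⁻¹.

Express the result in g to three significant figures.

0.933 g

P(N2) = 721 − 21.4 = 699.6 mmHg
n(N2) = PV/RT = (699.6 × 0.5690) / (62.36 × 296.45) = 0.02153 mol
n(NaN3) = (2/3) × 0.02153 = 0.01435 mol
m(NaN3) = 0.01435 × 65.01 = 0.9329 g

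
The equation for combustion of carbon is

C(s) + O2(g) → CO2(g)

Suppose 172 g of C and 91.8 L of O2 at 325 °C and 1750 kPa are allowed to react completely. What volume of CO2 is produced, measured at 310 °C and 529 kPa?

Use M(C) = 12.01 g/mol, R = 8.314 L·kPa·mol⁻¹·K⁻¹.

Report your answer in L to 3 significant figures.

n(C) = 172 / 12.01 = 14.32 mol
n(O2) = PV/RT = (1750 × 91.8) / (8.314 × 598.15) = 32.30 mol
For 14.32 mol C, stoichiometry requires (1/1) × 14.32 = 14.32 mol O2; 32.30 mol is available, so C is limiting.
n(CO2) = (1/1) × 14.32 = 14.32 mol
V(CO2) = nRT/P = 14.32 × 8.314 × 583.15 / 529 = 131.2 L

131 L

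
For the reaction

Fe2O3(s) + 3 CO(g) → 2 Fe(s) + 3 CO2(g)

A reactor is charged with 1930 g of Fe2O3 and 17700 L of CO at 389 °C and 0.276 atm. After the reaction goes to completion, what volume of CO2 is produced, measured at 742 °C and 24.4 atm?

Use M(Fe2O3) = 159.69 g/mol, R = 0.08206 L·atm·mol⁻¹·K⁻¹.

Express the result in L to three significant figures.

n(Fe2O3) = 1930 / 159.69 = 12.09 mol
n(CO) = PV/RT = (0.276 × 17700) / (0.08206 × 662.15) = 89.91 mol
For 12.09 mol Fe2O3, stoichiometry requires (3/1) × 12.09 = 36.27 mol CO; 89.91 mol is available, so Fe2O3 is limiting.
n(CO2) = (3/1) × 12.09 = 36.27 mol
V(CO2) = nRT/P = 36.27 × 0.08206 × 1015.15 / 24.4 = 123.8 L

124 L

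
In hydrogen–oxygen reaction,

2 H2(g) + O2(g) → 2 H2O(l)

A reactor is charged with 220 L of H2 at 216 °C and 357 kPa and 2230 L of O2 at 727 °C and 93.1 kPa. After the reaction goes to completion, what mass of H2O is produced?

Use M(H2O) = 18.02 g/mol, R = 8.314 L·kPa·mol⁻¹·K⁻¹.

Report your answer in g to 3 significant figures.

n(H2) = PV/RT = (357 × 220) / (8.314 × 489.15) = 19.31 mol
n(O2) = PV/RT = (93.1 × 2230) / (8.314 × 1000.15) = 24.97 mol
For 19.31 mol H2, stoichiometry requires (1/2) × 19.31 = 9.655 mol O2; 24.97 mol is available, so H2 is limiting.
n(H2O) = (2/2) × 19.31 = 19.31 mol
m(H2O) = 19.31 × 18.02 = 348.0 g

348 g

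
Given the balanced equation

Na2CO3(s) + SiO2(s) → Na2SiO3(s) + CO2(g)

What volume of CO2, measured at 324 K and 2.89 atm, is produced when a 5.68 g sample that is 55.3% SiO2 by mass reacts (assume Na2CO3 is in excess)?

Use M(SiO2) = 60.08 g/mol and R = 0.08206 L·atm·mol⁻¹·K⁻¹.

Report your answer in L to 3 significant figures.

mass of SiO2 = 5.68 × 55.3/100 = 3.141 g
n(SiO2) = 3.141 / 60.08 = 0.05228 mol
n(CO2) = (1/1) × 0.05228 = 0.05228 mol
V = nRT/P = 0.05228 × 0.08206 × 324 / 2.89 = 0.4810 L

0.481 L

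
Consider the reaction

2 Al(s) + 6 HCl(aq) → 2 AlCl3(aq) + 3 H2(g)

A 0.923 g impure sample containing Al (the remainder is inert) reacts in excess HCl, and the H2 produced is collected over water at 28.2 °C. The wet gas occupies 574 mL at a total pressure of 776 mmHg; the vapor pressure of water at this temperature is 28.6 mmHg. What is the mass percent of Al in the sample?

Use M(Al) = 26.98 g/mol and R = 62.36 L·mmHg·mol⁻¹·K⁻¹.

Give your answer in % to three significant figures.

P(H2) = 776 − 28.6 = 747.4 mmHg
n(H2) = PV/RT = (747.4 × 0.5740) / (62.36 × 301.35) = 0.02283 mol
n(Al) = (2/3) × 0.02283 = 0.01522 mol
m(Al) = 0.01522 × 26.98 = 0.4106 g
%Al = 0.4106 / 0.923 × 100 = 44.49%

44.5 %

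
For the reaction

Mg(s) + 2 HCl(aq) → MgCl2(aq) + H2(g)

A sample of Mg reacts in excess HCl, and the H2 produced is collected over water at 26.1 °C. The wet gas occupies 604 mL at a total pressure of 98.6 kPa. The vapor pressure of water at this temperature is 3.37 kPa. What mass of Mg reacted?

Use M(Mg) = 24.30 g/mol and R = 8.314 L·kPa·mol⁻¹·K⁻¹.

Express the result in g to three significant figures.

P(H2) = 98.6 − 3.37 = 95.23 kPa
n(H2) = PV/RT = (95.23 × 0.6040) / (8.314 × 299.25) = 0.02312 mol
n(Mg) = (1/1) × 0.02312 = 0.02312 mol
m(Mg) = 0.02312 × 24.30 = 0.5618 g

0.562 g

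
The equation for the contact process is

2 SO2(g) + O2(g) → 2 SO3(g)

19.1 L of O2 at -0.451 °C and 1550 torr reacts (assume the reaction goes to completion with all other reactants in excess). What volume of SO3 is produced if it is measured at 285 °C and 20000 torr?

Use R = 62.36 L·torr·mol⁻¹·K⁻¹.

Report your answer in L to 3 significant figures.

6.06 L

n(O2) = PV/RT = (1550 × 19.1) / (62.36 × 272.699) = 1.741 mol
n(SO3) = (2/1) × 1.741 = 3.482 mol
V = nRT/P = 3.482 × 62.36 × 558.15 / 20000 = 6.060 L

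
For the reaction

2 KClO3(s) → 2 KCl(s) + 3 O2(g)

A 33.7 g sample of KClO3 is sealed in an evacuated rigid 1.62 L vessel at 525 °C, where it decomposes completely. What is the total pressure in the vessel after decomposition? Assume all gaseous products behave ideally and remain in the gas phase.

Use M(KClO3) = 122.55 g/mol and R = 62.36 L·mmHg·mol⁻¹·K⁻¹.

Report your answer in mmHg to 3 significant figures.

n(KClO3) = 33.7 / 122.55 = 0.2750 mol
n(gas produced) = (3/2) × 0.2750 = 0.4125 mol
P = nRT/V = 0.4125 × 62.36 × 798.15 / 1.62 = 12670 mmHg

12700 mmHg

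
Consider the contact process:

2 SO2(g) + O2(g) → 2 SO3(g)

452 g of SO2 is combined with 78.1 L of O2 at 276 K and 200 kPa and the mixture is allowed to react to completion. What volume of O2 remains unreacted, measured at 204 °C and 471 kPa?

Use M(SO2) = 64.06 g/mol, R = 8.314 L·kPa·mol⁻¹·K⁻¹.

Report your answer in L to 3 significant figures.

27.6 L

n(SO2) = 452 / 64.06 = 7.056 mol
n(O2) = PV/RT = (200 × 78.1) / (8.314 × 276) = 6.807 mol
For 7.056 mol SO2, stoichiometry requires (1/2) × 7.056 = 3.528 mol O2; 6.807 mol is available, so SO2 is limiting.
n(O2) consumed = (1/2) × 7.056 = 3.528 mol; remaining = 6.807 − 3.528 = 3.279 mol
V(O2) = nRT/P = 3.279 × 8.314 × 477.15 / 471 = 27.62 L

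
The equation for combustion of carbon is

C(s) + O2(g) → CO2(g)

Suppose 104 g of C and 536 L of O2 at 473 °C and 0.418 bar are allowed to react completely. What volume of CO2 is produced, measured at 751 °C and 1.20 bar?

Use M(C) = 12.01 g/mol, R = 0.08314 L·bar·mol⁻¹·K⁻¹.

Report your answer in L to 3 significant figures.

n(C) = 104 / 12.01 = 8.659 mol
n(O2) = PV/RT = (0.418 × 536) / (0.08314 × 746.15) = 3.612 mol
For 8.659 mol C, stoichiometry requires (1/1) × 8.659 = 8.659 mol O2; 3.612 mol is available, so O2 is limiting.
n(CO2) = (1/1) × 3.612 = 3.612 mol
V(CO2) = nRT/P = 3.612 × 0.08314 × 1024.15 / 1.20 = 256.3 L

256 L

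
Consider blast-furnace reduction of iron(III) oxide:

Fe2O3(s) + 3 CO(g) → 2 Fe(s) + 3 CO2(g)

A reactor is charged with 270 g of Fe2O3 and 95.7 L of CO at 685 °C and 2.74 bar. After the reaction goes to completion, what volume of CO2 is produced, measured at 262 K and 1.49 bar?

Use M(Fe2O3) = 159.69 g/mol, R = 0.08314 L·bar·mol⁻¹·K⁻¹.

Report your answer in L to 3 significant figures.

48.1 L

n(Fe2O3) = 270 / 159.69 = 1.691 mol
n(CO) = PV/RT = (2.74 × 95.7) / (0.08314 × 958.15) = 3.292 mol
For 1.691 mol Fe2O3, stoichiometry requires (3/1) × 1.691 = 5.073 mol CO; 3.292 mol is available, so CO is limiting.
n(CO2) = (3/3) × 3.292 = 3.292 mol
V(CO2) = nRT/P = 3.292 × 0.08314 × 262 / 1.49 = 48.13 L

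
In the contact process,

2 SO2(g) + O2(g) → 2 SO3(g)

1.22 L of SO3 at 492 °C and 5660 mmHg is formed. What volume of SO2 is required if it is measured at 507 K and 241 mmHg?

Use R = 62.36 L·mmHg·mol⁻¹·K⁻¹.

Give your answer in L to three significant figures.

19.0 L

n(SO3) = PV/RT = (5660 × 1.22) / (62.36 × 765.15) = 0.1447 mol
n(SO2) = (2/2) × 0.1447 = 0.1447 mol
V = nRT/P = 0.1447 × 62.36 × 507 / 241 = 18.98 L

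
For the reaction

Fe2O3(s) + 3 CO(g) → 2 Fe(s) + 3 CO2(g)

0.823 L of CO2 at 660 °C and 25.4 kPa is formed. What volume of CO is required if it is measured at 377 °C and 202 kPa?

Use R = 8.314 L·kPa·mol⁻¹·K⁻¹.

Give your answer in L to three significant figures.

n(CO2) = PV/RT = (25.4 × 0.823) / (8.314 × 933.15) = 0.002694 mol
n(CO) = (3/3) × 0.002694 = 0.002694 mol
V = nRT/P = 0.002694 × 8.314 × 650.15 / 202 = 0.07209 L

0.0721 L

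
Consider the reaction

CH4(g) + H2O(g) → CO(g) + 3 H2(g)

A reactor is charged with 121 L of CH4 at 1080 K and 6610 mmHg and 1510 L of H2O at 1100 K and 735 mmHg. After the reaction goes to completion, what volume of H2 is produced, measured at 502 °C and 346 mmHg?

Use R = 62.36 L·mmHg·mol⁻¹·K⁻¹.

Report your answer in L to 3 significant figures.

4980 L

n(CH4) = PV/RT = (6610 × 121) / (62.36 × 1080) = 11.88 mol
n(H2O) = PV/RT = (735 × 1510) / (62.36 × 1100) = 16.18 mol
For 11.88 mol CH4, stoichiometry requires (1/1) × 11.88 = 11.88 mol H2O; 16.18 mol is available, so CH4 is limiting.
n(H2) = (3/1) × 11.88 = 35.64 mol
V(H2) = nRT/P = 35.64 × 62.36 × 775.15 / 346 = 4979 L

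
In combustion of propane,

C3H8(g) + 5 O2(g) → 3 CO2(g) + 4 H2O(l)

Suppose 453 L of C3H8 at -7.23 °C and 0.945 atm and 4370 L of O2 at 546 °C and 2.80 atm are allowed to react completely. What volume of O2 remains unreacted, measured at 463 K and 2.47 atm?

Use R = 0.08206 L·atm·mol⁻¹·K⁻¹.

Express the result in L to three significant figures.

1290 L

n(C3H8) = PV/RT = (0.945 × 453) / (0.08206 × 265.92) = 19.62 mol
n(O2) = PV/RT = (2.80 × 4370) / (0.08206 × 819.15) = 182.0 mol
For 19.62 mol C3H8, stoichiometry requires (5/1) × 19.62 = 98.10 mol O2; 182.0 mol is available, so C3H8 is limiting.
n(O2) consumed = (5/1) × 19.62 = 98.10 mol; remaining = 182.0 − 98.10 = 83.90 mol
V(O2) = nRT/P = 83.90 × 0.08206 × 463 / 2.47 = 1291 L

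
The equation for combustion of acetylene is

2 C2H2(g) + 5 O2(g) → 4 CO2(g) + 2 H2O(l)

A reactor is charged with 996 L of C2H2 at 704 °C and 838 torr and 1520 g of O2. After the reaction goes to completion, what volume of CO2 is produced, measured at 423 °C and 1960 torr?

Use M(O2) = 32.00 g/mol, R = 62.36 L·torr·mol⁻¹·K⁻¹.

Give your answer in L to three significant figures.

607 L

n(C2H2) = PV/RT = (838 × 996) / (62.36 × 977.15) = 13.70 mol
n(O2) = 1520 / 32.00 = 47.50 mol
For 13.70 mol C2H2, stoichiometry requires (5/2) × 13.70 = 34.25 mol O2; 47.50 mol is available, so C2H2 is limiting.
n(CO2) = (4/2) × 13.70 = 27.40 mol
V(CO2) = nRT/P = 27.40 × 62.36 × 696.15 / 1960 = 606.9 L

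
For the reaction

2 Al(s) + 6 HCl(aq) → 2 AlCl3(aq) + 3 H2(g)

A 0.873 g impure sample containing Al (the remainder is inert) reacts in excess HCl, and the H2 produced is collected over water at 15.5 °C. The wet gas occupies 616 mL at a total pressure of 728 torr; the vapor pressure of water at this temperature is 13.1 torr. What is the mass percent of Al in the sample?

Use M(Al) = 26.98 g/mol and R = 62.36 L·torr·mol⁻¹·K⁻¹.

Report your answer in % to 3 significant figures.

50.4 %

P(H2) = 728 − 13.1 = 714.9 torr
n(H2) = PV/RT = (714.9 × 0.6160) / (62.36 × 288.65) = 0.02447 mol
n(Al) = (2/3) × 0.02447 = 0.01631 mol
m(Al) = 0.01631 × 26.98 = 0.4400 g
%Al = 0.4400 / 0.873 × 100 = 50.40%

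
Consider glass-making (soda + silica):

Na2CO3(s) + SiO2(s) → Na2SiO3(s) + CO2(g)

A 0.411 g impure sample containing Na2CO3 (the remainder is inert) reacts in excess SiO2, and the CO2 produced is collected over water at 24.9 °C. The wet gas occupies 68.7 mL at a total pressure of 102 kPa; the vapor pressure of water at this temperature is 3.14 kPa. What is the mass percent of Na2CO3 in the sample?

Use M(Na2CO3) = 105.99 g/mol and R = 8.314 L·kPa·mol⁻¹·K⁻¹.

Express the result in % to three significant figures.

P(CO2) = 102 − 3.14 = 98.86 kPa
n(CO2) = PV/RT = (98.86 × 0.06870) / (8.314 × 298.05) = 0.002741 mol
n(Na2CO3) = (1/1) × 0.002741 = 0.002741 mol
m(Na2CO3) = 0.002741 × 105.99 = 0.2905 g
%Na2CO3 = 0.2905 / 0.411 × 100 = 70.68%

70.7 %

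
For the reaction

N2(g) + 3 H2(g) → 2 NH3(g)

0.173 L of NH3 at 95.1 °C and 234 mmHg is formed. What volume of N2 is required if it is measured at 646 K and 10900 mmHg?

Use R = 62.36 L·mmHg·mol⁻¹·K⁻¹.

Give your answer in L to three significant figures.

n(NH3) = PV/RT = (234 × 0.173) / (62.36 × 368.25) = 0.001763 mol
n(N2) = (1/2) × 0.001763 = 0.0008815 mol
V = nRT/P = 0.0008815 × 62.36 × 646 / 10900 = 0.003258 L

0.00326 L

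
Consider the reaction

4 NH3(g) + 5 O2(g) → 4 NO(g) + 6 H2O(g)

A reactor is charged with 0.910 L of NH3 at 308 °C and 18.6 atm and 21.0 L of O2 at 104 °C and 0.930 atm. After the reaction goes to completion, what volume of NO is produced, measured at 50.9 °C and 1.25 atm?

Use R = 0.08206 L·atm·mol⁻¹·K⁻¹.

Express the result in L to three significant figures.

7.55 L

n(NH3) = PV/RT = (18.6 × 0.910) / (0.08206 × 581.15) = 0.3549 mol
n(O2) = PV/RT = (0.930 × 21.0) / (0.08206 × 377.15) = 0.6310 mol
For 0.3549 mol NH3, stoichiometry requires (5/4) × 0.3549 = 0.4436 mol O2; 0.6310 mol is available, so NH3 is limiting.
n(NO) = (4/4) × 0.3549 = 0.3549 mol
V(NO) = nRT/P = 0.3549 × 0.08206 × 324.05 / 1.25 = 7.550 L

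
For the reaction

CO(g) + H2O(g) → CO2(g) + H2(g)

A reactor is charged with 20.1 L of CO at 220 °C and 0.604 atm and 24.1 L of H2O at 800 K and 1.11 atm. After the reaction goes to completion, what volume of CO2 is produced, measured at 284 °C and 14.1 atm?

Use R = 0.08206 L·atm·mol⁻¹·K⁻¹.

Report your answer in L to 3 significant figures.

n(CO) = PV/RT = (0.604 × 20.1) / (0.08206 × 493.15) = 0.3000 mol
n(H2O) = PV/RT = (1.11 × 24.1) / (0.08206 × 800) = 0.4075 mol
For 0.3000 mol CO, stoichiometry requires (1/1) × 0.3000 = 0.3000 mol H2O; 0.4075 mol is available, so CO is limiting.
n(CO2) = (1/1) × 0.3000 = 0.3000 mol
V(CO2) = nRT/P = 0.3000 × 0.08206 × 557.15 / 14.1 = 0.9728 L

0.973 L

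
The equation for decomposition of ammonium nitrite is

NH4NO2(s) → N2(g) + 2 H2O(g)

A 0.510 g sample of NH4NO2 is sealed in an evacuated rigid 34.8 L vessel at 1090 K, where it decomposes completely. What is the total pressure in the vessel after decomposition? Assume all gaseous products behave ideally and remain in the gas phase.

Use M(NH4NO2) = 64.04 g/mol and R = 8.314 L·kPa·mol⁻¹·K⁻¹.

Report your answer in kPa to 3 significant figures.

6.22 kPa

n(NH4NO2) = 0.510 / 64.04 = 0.007964 mol
n(gas produced) = (3/1) × 0.007964 = 0.02389 mol
P = nRT/V = 0.02389 × 8.314 × 1090 / 34.8 = 6.221 kPa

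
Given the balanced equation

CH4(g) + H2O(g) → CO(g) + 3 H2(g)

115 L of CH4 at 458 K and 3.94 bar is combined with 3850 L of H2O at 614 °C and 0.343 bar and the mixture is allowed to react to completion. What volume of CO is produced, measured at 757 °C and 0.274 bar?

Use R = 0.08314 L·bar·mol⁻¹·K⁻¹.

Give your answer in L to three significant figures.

3720 L

n(CH4) = PV/RT = (3.94 × 115) / (0.08314 × 458) = 11.90 mol
n(H2O) = PV/RT = (0.343 × 3850) / (0.08314 × 887.15) = 17.90 mol
For 11.90 mol CH4, stoichiometry requires (1/1) × 11.90 = 11.90 mol H2O; 17.90 mol is available, so CH4 is limiting.
n(CO) = (1/1) × 11.90 = 11.90 mol
V(CO) = nRT/P = 11.90 × 0.08314 × 1030.15 / 0.274 = 3720 L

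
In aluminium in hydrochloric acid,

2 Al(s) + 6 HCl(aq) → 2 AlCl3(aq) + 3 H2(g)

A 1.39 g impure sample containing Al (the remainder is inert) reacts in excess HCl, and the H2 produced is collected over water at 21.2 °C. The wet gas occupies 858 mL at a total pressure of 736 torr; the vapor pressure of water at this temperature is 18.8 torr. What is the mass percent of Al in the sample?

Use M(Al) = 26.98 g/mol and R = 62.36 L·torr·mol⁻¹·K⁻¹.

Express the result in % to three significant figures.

P(H2) = 736 − 18.8 = 717.2 torr
n(H2) = PV/RT = (717.2 × 0.8580) / (62.36 × 294.35) = 0.03352 mol
n(Al) = (2/3) × 0.03352 = 0.02235 mol
m(Al) = 0.02235 × 26.98 = 0.6030 g
%Al = 0.6030 / 1.39 × 100 = 43.38%

43.4 %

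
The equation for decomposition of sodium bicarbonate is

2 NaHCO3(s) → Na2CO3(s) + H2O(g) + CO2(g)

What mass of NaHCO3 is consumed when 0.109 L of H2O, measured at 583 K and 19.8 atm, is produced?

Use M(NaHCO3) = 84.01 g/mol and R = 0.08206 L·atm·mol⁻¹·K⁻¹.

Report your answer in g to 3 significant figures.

7.58 g

n(H2O) = PV/RT = (19.8 × 0.109) / (0.08206 × 583) = 0.04511 mol
n(NaHCO3) = (2/1) × 0.04511 = 0.09022 mol
m(NaHCO3) = 0.09022 × 84.01 = 7.579 g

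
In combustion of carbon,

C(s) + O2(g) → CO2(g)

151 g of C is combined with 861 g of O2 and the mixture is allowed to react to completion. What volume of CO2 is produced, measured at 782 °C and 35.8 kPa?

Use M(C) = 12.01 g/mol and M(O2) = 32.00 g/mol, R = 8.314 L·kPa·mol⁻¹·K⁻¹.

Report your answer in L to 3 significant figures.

3080 L

n(C) = 151 / 12.01 = 12.57 mol
n(O2) = 861 / 32.00 = 26.91 mol
For 12.57 mol C, stoichiometry requires (1/1) × 12.57 = 12.57 mol O2; 26.91 mol is available, so C is limiting.
n(CO2) = (1/1) × 12.57 = 12.57 mol
V(CO2) = nRT/P = 12.57 × 8.314 × 1055.15 / 35.8 = 3080 L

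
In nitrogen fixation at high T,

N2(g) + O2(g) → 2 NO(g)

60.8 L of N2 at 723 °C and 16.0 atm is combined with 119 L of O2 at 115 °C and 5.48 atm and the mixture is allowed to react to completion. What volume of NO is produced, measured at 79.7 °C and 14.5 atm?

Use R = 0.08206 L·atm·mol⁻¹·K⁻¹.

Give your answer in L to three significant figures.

47.5 L

n(N2) = PV/RT = (16.0 × 60.8) / (0.08206 × 996.15) = 11.90 mol
n(O2) = PV/RT = (5.48 × 119) / (0.08206 × 388.15) = 20.47 mol
For 11.90 mol N2, stoichiometry requires (1/1) × 11.90 = 11.90 mol O2; 20.47 mol is available, so N2 is limiting.
n(NO) = (2/1) × 11.90 = 23.80 mol
V(NO) = nRT/P = 23.80 × 0.08206 × 352.85 / 14.5 = 47.53 L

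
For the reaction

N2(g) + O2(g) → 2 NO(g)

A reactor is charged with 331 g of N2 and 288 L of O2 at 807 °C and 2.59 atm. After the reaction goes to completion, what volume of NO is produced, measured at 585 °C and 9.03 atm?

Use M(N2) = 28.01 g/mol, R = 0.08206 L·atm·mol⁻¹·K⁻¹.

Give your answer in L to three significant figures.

n(N2) = 331 / 28.01 = 11.82 mol
n(O2) = PV/RT = (2.59 × 288) / (0.08206 × 1080.15) = 8.415 mol
For 11.82 mol N2, stoichiometry requires (1/1) × 11.82 = 11.82 mol O2; 8.415 mol is available, so O2 is limiting.
n(NO) = (2/1) × 8.415 = 16.83 mol
V(NO) = nRT/P = 16.83 × 0.08206 × 858.15 / 9.03 = 131.2 L

131 L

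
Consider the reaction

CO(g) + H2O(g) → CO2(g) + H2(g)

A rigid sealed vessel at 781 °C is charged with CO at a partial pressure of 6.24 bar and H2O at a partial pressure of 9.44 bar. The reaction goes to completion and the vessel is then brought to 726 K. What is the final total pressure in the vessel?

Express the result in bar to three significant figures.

10.8 bar

Because the vessel is rigid and T is held at 781 °C, work the stoichiometry in partial pressures (P_i = n_iRT/V).
P(H2O) required for 6.24 bar of CO = (1/1) × 6.24 = 6.240 bar; available 9.44 bar, so CO is limiting.
P(H2O) remaining = 9.44 − (1/1) × 6.24 = 3.200 bar
P(gaseous products) = (1+1)/1 × 6.24 = 12.48 bar
P_total at 781 °C = 3.200 + 12.48 = 15.68 bar
Scaling to 726 K: P = 15.68 × 726/1054.15 = 10.80 bar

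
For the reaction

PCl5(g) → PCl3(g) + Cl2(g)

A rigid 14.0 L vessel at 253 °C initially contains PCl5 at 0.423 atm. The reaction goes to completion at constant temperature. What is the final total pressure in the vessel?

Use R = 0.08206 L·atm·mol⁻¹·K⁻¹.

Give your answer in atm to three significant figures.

Since T and V are fixed, P_final/P_initial = n_final/n_initial = 2/1.
P_final = (2/1) × 0.423 = 0.8460 atm

0.846 atm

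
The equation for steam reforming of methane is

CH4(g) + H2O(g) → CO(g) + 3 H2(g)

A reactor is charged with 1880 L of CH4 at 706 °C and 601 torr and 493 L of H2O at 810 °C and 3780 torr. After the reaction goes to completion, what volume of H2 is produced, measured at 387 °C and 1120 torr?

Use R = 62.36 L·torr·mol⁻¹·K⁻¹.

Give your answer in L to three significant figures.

2040 L

n(CH4) = PV/RT = (601 × 1880) / (62.36 × 979.15) = 18.50 mol
n(H2O) = PV/RT = (3780 × 493) / (62.36 × 1083.15) = 27.59 mol
For 18.50 mol CH4, stoichiometry requires (1/1) × 18.50 = 18.50 mol H2O; 27.59 mol is available, so CH4 is limiting.
n(H2) = (3/1) × 18.50 = 55.50 mol
V(H2) = nRT/P = 55.50 × 62.36 × 660.15 / 1120 = 2040 L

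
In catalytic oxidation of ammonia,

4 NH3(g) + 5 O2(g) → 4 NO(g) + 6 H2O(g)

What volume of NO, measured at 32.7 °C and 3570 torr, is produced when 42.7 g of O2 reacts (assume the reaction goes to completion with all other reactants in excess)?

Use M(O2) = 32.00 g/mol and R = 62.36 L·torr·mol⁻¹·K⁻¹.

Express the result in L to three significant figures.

5.70 L

n(O2) = 42.70 / 32.00 = 1.334 mol
n(NO) = (4/5) × 1.334 = 1.067 mol
V = nRT/P = 1.067 × 62.36 × 305.85 / 3570 = 5.700 L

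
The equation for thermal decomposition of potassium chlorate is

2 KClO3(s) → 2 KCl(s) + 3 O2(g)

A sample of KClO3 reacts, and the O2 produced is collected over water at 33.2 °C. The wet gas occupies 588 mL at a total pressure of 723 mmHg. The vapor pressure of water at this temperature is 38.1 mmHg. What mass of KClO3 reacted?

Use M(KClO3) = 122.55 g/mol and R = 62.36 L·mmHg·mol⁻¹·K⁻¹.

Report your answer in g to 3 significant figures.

1.72 g

P(O2) = 723 − 38.1 = 684.9 mmHg
n(O2) = PV/RT = (684.9 × 0.5880) / (62.36 × 306.35) = 0.02108 mol
n(KClO3) = (2/3) × 0.02108 = 0.01405 mol
m(KClO3) = 0.01405 × 122.55 = 1.722 g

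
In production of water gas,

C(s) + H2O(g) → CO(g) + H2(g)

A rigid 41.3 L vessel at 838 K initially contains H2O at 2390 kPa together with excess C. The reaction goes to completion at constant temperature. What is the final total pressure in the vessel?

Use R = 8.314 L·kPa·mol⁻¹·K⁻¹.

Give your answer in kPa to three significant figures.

Rigid vessel, constant T ⇒ P scales with total gas moles (1 → 2).
P_final = (2/1) × 2390 = 4780 kPa

4780 kPa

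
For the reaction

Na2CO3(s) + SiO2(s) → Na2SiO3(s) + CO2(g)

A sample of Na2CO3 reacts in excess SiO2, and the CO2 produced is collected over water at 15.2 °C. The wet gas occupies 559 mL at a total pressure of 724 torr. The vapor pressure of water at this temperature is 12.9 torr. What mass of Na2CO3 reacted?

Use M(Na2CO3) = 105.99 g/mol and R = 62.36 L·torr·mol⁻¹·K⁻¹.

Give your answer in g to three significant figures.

P(CO2) = 724 − 12.9 = 711.1 torr
n(CO2) = PV/RT = (711.1 × 0.5590) / (62.36 × 288.35) = 0.02211 mol
n(Na2CO3) = (1/1) × 0.02211 = 0.02211 mol
m(Na2CO3) = 0.02211 × 105.99 = 2.343 g

2.34 g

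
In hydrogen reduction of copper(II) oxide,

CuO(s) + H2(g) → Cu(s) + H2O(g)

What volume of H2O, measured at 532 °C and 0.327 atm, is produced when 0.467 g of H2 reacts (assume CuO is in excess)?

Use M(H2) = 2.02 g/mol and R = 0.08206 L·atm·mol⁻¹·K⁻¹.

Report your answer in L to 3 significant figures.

46.7 L

n(H2) = 0.4670 / 2.02 = 0.2312 mol
n(H2O) = (1/1) × 0.2312 = 0.2312 mol
V = nRT/P = 0.2312 × 0.08206 × 805.15 / 0.327 = 46.71 L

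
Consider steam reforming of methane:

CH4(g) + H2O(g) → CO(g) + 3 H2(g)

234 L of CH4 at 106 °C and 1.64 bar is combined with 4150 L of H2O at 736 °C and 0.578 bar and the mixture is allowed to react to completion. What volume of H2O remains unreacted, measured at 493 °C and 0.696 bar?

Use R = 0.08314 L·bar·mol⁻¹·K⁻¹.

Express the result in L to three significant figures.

1500 L

n(CH4) = PV/RT = (1.64 × 234) / (0.08314 × 379.15) = 12.17 mol
n(H2O) = PV/RT = (0.578 × 4150) / (0.08314 × 1009.15) = 28.59 mol
For 12.17 mol CH4, stoichiometry requires (1/1) × 12.17 = 12.17 mol H2O; 28.59 mol is available, so CH4 is limiting.
n(H2O) consumed = (1/1) × 12.17 = 12.17 mol; remaining = 28.59 − 12.17 = 16.42 mol
V(H2O) = nRT/P = 16.42 × 0.08314 × 766.15 / 0.696 = 1503 L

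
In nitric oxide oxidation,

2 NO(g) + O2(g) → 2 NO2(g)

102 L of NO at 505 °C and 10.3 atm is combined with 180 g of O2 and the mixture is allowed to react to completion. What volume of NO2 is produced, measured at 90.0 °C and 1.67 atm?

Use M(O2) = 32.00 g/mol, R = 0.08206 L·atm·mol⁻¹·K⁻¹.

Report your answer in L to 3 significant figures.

201 L

n(NO) = PV/RT = (10.3 × 102) / (0.08206 × 778.15) = 16.45 mol
n(O2) = 180 / 32.00 = 5.625 mol
For 16.45 mol NO, stoichiometry requires (1/2) × 16.45 = 8.225 mol O2; 5.625 mol is available, so O2 is limiting.
n(NO2) = (2/1) × 5.625 = 11.25 mol
V(NO2) = nRT/P = 11.25 × 0.08206 × 363.15 / 1.67 = 200.7 L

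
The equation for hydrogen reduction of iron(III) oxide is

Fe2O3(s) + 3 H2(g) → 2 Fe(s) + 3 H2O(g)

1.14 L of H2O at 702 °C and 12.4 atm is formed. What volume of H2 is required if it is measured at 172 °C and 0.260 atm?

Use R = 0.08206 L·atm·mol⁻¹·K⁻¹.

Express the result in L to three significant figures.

24.8 L

n(H2O) = PV/RT = (12.4 × 1.14) / (0.08206 × 975.15) = 0.1767 mol
n(H2) = (3/3) × 0.1767 = 0.1767 mol
V = nRT/P = 0.1767 × 0.08206 × 445.15 / 0.260 = 24.83 L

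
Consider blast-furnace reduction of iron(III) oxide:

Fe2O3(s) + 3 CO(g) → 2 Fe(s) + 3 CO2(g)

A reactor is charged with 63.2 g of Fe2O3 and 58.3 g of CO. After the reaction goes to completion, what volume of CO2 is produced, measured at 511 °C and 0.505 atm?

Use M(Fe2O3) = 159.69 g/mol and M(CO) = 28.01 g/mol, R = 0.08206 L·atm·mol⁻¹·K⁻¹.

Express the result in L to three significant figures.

151 L

n(Fe2O3) = 63.2 / 159.69 = 0.3958 mol
n(CO) = 58.3 / 28.01 = 2.081 mol
For 0.3958 mol Fe2O3, stoichiometry requires (3/1) × 0.3958 = 1.187 mol CO; 2.081 mol is available, so Fe2O3 is limiting.
n(CO2) = (3/1) × 0.3958 = 1.187 mol
V(CO2) = nRT/P = 1.187 × 0.08206 × 784.15 / 0.505 = 151.2 L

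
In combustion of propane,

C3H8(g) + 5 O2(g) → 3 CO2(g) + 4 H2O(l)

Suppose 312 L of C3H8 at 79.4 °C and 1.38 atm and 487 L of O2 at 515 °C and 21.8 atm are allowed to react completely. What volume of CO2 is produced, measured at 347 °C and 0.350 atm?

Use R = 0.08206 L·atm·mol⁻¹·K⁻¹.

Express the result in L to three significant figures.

6490 L

n(C3H8) = PV/RT = (1.38 × 312) / (0.08206 × 352.55) = 14.88 mol
n(O2) = PV/RT = (21.8 × 487) / (0.08206 × 788.15) = 164.2 mol
For 14.88 mol C3H8, stoichiometry requires (5/1) × 14.88 = 74.40 mol O2; 164.2 mol is available, so C3H8 is limiting.
n(CO2) = (3/1) × 14.88 = 44.64 mol
V(CO2) = nRT/P = 44.64 × 0.08206 × 620.15 / 0.350 = 6491 L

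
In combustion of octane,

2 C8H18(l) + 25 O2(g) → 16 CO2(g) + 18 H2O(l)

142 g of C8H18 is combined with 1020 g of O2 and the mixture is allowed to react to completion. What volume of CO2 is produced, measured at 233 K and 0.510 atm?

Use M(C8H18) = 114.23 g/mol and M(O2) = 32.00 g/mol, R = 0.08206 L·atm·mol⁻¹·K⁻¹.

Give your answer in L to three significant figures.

373 L

n(C8H18) = 142 / 114.23 = 1.243 mol
n(O2) = 1020 / 32.00 = 31.88 mol
For 1.243 mol C8H18, stoichiometry requires (25/2) × 1.243 = 15.54 mol O2; 31.88 mol is available, so C8H18 is limiting.
n(CO2) = (16/2) × 1.243 = 9.944 mol
V(CO2) = nRT/P = 9.944 × 0.08206 × 233 / 0.510 = 372.8 L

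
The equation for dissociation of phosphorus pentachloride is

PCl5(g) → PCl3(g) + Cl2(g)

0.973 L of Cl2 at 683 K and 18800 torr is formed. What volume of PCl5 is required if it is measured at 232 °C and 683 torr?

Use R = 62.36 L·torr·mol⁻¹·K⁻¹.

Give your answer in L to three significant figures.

n(Cl2) = PV/RT = (18800 × 0.973) / (62.36 × 683) = 0.4295 mol
n(PCl5) = (1/1) × 0.4295 = 0.4295 mol
V = nRT/P = 0.4295 × 62.36 × 505.15 / 683 = 19.81 L

19.8 L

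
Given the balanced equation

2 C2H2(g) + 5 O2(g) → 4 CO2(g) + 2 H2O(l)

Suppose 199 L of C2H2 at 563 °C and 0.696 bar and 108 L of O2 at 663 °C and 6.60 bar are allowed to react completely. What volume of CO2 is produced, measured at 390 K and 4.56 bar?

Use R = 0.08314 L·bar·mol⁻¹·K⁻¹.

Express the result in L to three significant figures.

n(C2H2) = PV/RT = (0.696 × 199) / (0.08314 × 836.15) = 1.992 mol
n(O2) = PV/RT = (6.60 × 108) / (0.08314 × 936.15) = 9.158 mol
For 1.992 mol C2H2, stoichiometry requires (5/2) × 1.992 = 4.980 mol O2; 9.158 mol is available, so C2H2 is limiting.
n(CO2) = (4/2) × 1.992 = 3.984 mol
V(CO2) = nRT/P = 3.984 × 0.08314 × 390 / 4.56 = 28.33 L

28.3 L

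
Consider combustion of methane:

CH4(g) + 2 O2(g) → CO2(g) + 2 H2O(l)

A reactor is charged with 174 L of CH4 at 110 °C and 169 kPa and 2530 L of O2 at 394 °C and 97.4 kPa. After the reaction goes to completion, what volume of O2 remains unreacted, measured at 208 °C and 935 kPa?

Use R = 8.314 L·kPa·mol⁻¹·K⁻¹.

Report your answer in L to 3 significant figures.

111 L

n(CH4) = PV/RT = (169 × 174) / (8.314 × 383.15) = 9.231 mol
n(O2) = PV/RT = (97.4 × 2530) / (8.314 × 667.15) = 44.43 mol
For 9.231 mol CH4, stoichiometry requires (2/1) × 9.231 = 18.46 mol O2; 44.43 mol is available, so CH4 is limiting.
n(O2) consumed = (2/1) × 9.231 = 18.46 mol; remaining = 44.43 − 18.46 = 25.97 mol
V(O2) = nRT/P = 25.97 × 8.314 × 481.15 / 935 = 111.1 L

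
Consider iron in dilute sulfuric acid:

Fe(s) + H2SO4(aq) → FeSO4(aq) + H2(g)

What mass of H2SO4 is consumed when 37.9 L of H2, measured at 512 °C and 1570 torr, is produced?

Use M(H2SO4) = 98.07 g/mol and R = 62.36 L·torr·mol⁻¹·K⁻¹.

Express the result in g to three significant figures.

119 g

n(H2) = PV/RT = (1570 × 37.9) / (62.36 × 785.15) = 1.215 mol
n(H2SO4) = (1/1) × 1.215 = 1.215 mol
m(H2SO4) = 1.215 × 98.07 = 119.2 g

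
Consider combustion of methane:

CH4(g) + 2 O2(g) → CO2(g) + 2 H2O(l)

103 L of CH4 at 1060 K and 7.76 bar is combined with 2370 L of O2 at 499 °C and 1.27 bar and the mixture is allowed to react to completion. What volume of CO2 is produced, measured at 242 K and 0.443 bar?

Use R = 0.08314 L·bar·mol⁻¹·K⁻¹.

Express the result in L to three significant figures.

412 L

n(CH4) = PV/RT = (7.76 × 103) / (0.08314 × 1060) = 9.069 mol
n(O2) = PV/RT = (1.27 × 2370) / (0.08314 × 772.15) = 46.89 mol
For 9.069 mol CH4, stoichiometry requires (2/1) × 9.069 = 18.14 mol O2; 46.89 mol is available, so CH4 is limiting.
n(CO2) = (1/1) × 9.069 = 9.069 mol
V(CO2) = nRT/P = 9.069 × 0.08314 × 242 / 0.443 = 411.9 L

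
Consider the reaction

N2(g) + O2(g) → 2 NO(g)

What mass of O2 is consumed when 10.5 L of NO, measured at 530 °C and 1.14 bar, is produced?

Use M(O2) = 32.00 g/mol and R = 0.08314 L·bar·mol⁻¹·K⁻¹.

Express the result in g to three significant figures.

2.87 g

n(NO) = PV/RT = (1.14 × 10.5) / (0.08314 × 803.15) = 0.1793 mol
n(O2) = (1/2) × 0.1793 = 0.08965 mol
m(O2) = 0.08965 × 32.00 = 2.869 g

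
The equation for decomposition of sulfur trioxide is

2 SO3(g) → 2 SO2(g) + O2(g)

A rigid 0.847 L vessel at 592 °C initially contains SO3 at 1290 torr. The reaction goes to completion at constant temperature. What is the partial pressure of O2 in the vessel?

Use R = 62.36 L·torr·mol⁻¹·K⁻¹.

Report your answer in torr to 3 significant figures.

645 torr

n(SO3)₀ = PV/RT = (1290 × 0.847) / (62.36 × 865.15) = 0.02025 mol
n(O2) = (1/2) × 0.02025 = 0.01013 mol
P(O2) = nRT/V = 0.01013 × 62.36 × 865.15 / 0.847 = 645.2 torr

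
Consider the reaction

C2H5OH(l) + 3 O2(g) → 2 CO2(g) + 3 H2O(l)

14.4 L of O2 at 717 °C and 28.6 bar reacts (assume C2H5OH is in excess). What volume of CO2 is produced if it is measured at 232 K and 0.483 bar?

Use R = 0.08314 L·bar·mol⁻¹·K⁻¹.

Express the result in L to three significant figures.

n(O2) = PV/RT = (28.6 × 14.4) / (0.08314 × 990.15) = 5.003 mol
n(CO2) = (2/3) × 5.003 = 3.335 mol
V = nRT/P = 3.335 × 0.08314 × 232 / 0.483 = 133.2 L

133 L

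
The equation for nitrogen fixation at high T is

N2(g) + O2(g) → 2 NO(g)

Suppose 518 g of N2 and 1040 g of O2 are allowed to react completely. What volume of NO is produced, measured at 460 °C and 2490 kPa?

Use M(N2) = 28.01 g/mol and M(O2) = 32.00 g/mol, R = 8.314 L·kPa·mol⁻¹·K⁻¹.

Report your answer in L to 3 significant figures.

n(N2) = 518 / 28.01 = 18.49 mol
n(O2) = 1040 / 32.00 = 32.50 mol
For 18.49 mol N2, stoichiometry requires (1/1) × 18.49 = 18.49 mol O2; 32.50 mol is available, so N2 is limiting.
n(NO) = (2/1) × 18.49 = 36.98 mol
V(NO) = nRT/P = 36.98 × 8.314 × 733.15 / 2490 = 90.53 L

90.5 L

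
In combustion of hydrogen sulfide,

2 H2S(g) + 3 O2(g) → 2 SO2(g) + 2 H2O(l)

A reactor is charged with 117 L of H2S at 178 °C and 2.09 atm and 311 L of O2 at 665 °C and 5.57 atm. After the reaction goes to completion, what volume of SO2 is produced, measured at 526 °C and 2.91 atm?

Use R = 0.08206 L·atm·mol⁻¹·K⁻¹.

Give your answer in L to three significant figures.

n(H2S) = PV/RT = (2.09 × 117) / (0.08206 × 451.15) = 6.605 mol
n(O2) = PV/RT = (5.57 × 311) / (0.08206 × 938.15) = 22.50 mol
For 6.605 mol H2S, stoichiometry requires (3/2) × 6.605 = 9.908 mol O2; 22.50 mol is available, so H2S is limiting.
n(SO2) = (2/2) × 6.605 = 6.605 mol
V(SO2) = nRT/P = 6.605 × 0.08206 × 799.15 / 2.91 = 148.8 L

149 L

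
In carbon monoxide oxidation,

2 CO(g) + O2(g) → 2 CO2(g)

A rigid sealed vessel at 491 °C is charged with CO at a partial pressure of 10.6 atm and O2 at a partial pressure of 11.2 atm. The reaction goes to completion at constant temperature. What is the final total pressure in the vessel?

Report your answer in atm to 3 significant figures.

Because the vessel is rigid and T is held at 491 °C, work the stoichiometry in partial pressures (P_i = n_iRT/V).
P(O2) required for 10.6 atm of CO = (1/2) × 10.6 = 5.300 atm; available 11.2 atm, so CO is limiting.
P(O2) remaining = 11.2 − (1/2) × 10.6 = 5.900 atm
P(gaseous products) = (2)/2 × 10.6 = 10.60 atm
P_total at 491 °C = 5.900 + 10.60 = 16.50 atm

16.5 atm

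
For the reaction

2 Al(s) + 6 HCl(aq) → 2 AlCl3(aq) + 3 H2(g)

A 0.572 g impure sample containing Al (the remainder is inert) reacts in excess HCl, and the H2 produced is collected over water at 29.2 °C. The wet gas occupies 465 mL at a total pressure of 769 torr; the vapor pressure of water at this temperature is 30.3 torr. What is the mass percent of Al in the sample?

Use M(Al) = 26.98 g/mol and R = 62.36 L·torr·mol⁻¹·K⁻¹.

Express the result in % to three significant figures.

57.3 %

P(H2) = 769 − 30.3 = 738.7 torr
n(H2) = PV/RT = (738.7 × 0.4650) / (62.36 × 302.35) = 0.01822 mol
n(Al) = (2/3) × 0.01822 = 0.01215 mol
m(Al) = 0.01215 × 26.98 = 0.3278 g
%Al = 0.3278 / 0.572 × 100 = 57.31%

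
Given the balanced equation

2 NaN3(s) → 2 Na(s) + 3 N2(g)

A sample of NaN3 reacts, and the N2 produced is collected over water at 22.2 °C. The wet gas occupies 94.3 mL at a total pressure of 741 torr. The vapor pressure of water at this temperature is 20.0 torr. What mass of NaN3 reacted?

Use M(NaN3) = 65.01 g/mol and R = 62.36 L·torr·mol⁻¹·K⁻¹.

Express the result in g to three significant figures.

0.160 g

P(N2) = 741 − 20.0 = 721.0 torr
n(N2) = PV/RT = (721.0 × 0.09430) / (62.36 × 295.35) = 0.003692 mol
n(NaN3) = (2/3) × 0.003692 = 0.002461 mol
m(NaN3) = 0.002461 × 65.01 = 0.1600 g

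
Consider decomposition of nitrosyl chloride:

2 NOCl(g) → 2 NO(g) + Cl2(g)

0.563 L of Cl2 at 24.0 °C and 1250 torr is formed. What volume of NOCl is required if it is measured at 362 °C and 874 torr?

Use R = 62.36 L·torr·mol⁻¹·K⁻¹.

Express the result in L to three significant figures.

n(Cl2) = PV/RT = (1250 × 0.563) / (62.36 × 297.15) = 0.03798 mol
n(NOCl) = (2/1) × 0.03798 = 0.07596 mol
V = nRT/P = 0.07596 × 62.36 × 635.15 / 874 = 3.442 L

3.44 L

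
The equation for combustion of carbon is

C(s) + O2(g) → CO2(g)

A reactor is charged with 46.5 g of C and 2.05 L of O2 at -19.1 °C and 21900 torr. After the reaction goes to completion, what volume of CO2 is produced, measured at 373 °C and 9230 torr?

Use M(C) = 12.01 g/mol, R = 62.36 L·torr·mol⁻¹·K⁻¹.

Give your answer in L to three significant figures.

n(C) = 46.5 / 12.01 = 3.872 mol
n(O2) = PV/RT = (21900 × 2.05) / (62.36 × 254.05) = 2.834 mol
For 3.872 mol C, stoichiometry requires (1/1) × 3.872 = 3.872 mol O2; 2.834 mol is available, so O2 is limiting.
n(CO2) = (1/1) × 2.834 = 2.834 mol
V(CO2) = nRT/P = 2.834 × 62.36 × 646.15 / 9230 = 12.37 L

12.4 L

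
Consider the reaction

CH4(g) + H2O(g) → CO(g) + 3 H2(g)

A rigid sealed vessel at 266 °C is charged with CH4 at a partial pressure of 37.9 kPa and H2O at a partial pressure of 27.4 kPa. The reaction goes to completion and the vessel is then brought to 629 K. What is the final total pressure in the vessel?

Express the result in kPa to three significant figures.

140 kPa

Because the vessel is rigid and T is held at 266 °C, work the stoichiometry in partial pressures (P_i = n_iRT/V).
P(H2O) required for 37.9 kPa of CH4 = (1/1) × 37.9 = 37.90 kPa; available 27.4 kPa, so H2O is limiting.
P(CH4) remaining = 37.9 − (1/1) × 27.4 = 10.50 kPa
P(gaseous products) = (1+3)/1 × 27.4 = 109.6 kPa
P_total at 266 °C = 10.50 + 109.6 = 120.1 kPa
Scaling to 629 K: P = 120.1 × 629/539.15 = 140.1 kPa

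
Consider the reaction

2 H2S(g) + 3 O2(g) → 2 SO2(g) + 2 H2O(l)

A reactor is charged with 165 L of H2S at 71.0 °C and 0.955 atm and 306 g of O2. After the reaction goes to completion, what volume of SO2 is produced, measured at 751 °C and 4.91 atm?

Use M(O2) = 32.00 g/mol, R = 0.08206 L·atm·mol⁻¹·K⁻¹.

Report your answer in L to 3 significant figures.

n(H2S) = PV/RT = (0.955 × 165) / (0.08206 × 344.15) = 5.580 mol
n(O2) = 306 / 32.00 = 9.562 mol
For 5.580 mol H2S, stoichiometry requires (3/2) × 5.580 = 8.370 mol O2; 9.562 mol is available, so H2S is limiting.
n(SO2) = (2/2) × 5.580 = 5.580 mol
V(SO2) = nRT/P = 5.580 × 0.08206 × 1024.15 / 4.91 = 95.51 L

95.5 L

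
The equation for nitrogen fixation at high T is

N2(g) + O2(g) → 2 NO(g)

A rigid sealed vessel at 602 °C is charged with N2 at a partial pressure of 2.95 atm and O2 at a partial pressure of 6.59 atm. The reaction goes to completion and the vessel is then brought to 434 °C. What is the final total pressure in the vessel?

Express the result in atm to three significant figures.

7.71 atm

With V and T fixed, P_i ∝ n_i, so the mole ratios apply directly to partial pressures at 602 °C.
P(O2) required for 2.95 atm of N2 = (1/1) × 2.95 = 2.950 atm; available 6.59 atm, so N2 is limiting.
P(O2) remaining = 6.59 − (1/1) × 2.95 = 3.640 atm
P(gaseous products) = (2)/1 × 2.95 = 5.900 atm
P_total at 602 °C = 3.640 + 5.900 = 9.540 atm
Scaling to 434 °C: P = 9.540 × 707.15/875.15 = 7.709 atm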